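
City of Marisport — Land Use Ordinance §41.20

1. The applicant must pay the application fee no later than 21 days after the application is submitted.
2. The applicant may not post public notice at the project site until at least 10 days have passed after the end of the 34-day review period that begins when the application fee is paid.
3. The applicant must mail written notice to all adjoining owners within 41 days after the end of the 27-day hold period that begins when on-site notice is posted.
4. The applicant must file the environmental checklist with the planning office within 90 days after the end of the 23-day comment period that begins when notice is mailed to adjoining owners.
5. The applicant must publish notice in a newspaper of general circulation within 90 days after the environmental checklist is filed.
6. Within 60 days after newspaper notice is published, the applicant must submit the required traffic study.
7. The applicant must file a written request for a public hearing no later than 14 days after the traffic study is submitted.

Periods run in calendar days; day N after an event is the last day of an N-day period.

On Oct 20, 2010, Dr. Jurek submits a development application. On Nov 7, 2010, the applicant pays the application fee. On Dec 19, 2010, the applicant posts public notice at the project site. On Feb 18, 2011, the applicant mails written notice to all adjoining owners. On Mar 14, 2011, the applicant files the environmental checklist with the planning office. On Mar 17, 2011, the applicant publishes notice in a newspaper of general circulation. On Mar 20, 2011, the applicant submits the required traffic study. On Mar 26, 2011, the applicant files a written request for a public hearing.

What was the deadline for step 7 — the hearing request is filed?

Step 7 runs from Mar 20, 2011, when the traffic study is submitted. 14 days after Mar 20, 2011 is Apr 3, 2011.

Apr 3, 2011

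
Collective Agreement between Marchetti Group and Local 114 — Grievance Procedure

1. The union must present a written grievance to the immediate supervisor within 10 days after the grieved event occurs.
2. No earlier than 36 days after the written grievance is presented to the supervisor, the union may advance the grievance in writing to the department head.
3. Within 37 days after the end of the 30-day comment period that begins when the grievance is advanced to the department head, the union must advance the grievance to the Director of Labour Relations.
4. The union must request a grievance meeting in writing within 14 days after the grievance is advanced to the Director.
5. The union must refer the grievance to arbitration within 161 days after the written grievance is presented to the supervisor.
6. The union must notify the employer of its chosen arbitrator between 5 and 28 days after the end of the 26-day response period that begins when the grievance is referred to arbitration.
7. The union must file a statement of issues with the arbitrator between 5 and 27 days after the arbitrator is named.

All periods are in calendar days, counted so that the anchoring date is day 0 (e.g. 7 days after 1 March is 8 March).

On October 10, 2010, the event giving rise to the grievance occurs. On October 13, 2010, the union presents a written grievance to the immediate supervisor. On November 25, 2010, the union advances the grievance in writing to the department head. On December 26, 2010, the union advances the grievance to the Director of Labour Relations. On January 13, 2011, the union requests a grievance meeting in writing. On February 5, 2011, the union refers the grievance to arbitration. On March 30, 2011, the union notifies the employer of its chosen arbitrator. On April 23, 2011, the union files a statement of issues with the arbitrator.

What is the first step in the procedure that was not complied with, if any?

Step 4

Step 1 — counting 10 days from October 10, 2010 (when the grieved event occurs) gives a deadline of October 20, 2010; completed October 13, 2010, before the deadline.
Step 2 — must wait 36 days from October 13, 2010 (when the written grievance is presented to the supervisor), so not before November 18, 2010; November 25, 2010 is on or after that date.
Step 3 — counting 37 days from December 25, 2010 (end of the 30-day comment period, which began when the grievance is advanced to the department head on November 25, 2010) gives a deadline of January 31, 2011; done December 26, 2010 — timely.
Step 4 — counting 14 days from December 26, 2010 (when the grievance is advanced to the Director) gives a deadline of January 9, 2011; done January 13, 2011 — 4 days late.
The analysis stops there.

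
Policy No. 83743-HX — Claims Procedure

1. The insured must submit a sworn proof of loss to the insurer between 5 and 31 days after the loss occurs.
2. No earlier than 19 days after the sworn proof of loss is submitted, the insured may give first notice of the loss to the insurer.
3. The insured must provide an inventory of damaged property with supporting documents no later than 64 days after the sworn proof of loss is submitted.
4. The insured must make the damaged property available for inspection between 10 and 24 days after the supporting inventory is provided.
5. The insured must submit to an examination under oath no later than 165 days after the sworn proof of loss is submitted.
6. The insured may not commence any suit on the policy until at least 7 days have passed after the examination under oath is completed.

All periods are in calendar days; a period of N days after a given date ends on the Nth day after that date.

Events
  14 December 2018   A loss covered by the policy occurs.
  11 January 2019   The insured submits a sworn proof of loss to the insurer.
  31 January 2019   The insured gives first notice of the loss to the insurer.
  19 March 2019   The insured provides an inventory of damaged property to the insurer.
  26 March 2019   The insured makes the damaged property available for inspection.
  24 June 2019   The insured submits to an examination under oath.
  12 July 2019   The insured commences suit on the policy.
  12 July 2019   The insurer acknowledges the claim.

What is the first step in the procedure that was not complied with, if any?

Step 1: the window is 5–31 days after 14 December 2018 (when the loss occurs), so 19 December 2018 through 14 January 2019; 11 January 2019 falls inside that range.
Step 2: the earliest permitted date is 19 days after 11 January 2019 (when the sworn proof of loss is submitted), i.e. 30 January 2019; 31 January 2019 is on or after that date.
Step 3: 64 days after 11 January 2019 (when the sworn proof of loss is submitted) is 16 March 2019; not done until 19 March 2019, 3 days after the deadline.
That is the first point of non-compliance.

Step 3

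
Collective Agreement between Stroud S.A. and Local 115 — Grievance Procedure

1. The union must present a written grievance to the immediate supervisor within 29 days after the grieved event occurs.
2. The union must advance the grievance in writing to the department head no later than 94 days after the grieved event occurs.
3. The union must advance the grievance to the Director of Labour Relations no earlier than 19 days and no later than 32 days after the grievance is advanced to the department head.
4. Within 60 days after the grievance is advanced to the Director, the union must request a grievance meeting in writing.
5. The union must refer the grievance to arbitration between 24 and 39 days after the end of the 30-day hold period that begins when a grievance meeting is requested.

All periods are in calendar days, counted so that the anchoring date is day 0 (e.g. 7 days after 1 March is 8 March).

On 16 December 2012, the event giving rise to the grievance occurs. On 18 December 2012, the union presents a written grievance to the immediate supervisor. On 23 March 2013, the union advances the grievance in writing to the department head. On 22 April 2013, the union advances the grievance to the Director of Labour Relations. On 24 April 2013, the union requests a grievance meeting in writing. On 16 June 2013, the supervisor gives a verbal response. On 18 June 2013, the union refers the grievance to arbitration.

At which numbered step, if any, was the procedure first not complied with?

Step 1 — counting 29 days from 16 December 2012 (when the grieved event occurs) gives a deadline of 14 January 2013; 18 December 2012 is within that limit.
Step 2 — counting 94 days from 16 December 2012 (when the grieved event occurs) gives a deadline of 20 March 2013; not done until 23 March 2013, 3 days after the deadline.

Step 2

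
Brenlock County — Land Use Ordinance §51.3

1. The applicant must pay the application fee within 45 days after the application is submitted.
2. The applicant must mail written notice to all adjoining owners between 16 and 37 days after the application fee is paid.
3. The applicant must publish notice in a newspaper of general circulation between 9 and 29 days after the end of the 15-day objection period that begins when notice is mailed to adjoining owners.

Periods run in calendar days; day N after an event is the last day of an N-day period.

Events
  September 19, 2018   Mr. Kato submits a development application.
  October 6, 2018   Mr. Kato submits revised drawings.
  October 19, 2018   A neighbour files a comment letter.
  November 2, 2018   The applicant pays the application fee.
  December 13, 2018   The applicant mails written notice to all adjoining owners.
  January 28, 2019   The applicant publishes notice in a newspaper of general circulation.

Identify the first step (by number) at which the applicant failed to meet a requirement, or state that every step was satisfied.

(1) due by September 19, 2018 + 45 days = November 3, 2018; completed November 2, 2018, before the deadline.
(2) the permitted window runs from November 2, 2018 + 16 = November 18, 2018 to November 2, 2018 + 37 = December 9, 2018; December 13, 2018 is 4 days past the end of the window.
That is the first point of non-compliance.

Step 2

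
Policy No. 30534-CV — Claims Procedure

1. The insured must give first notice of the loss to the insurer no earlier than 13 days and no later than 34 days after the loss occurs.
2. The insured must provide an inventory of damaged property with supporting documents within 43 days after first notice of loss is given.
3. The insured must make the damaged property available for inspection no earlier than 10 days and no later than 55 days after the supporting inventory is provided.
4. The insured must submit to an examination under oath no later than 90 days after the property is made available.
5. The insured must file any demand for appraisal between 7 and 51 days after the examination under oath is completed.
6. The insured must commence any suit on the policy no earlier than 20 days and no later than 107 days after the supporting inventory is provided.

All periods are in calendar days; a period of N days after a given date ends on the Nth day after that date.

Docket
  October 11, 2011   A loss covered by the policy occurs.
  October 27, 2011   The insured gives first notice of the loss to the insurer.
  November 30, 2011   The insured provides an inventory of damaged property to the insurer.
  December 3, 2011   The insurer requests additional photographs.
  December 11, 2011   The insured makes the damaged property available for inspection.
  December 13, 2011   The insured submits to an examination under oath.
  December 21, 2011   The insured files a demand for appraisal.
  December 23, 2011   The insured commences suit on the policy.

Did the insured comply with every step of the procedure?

(1) the permitted window runs from October 11, 2011 + 13 = October 24, 2011 to October 11, 2011 + 34 = November 14, 2011; October 27, 2011 falls inside that range.
(2) due by October 27, 2011 + 43 days = December 9, 2011; November 30, 2011 is within that limit.
(3) the permitted window runs from November 30, 2011 + 10 = December 10, 2011 to November 30, 2011 + 55 = January 24, 2012; done December 11, 2011 — within the window.
(4) due by December 11, 2011 + 90 days = March 10, 2012; done December 13, 2011 — timely.
(5) the permitted window runs from December 13, 2011 + 7 = December 20, 2011 to December 13, 2011 + 51 = February 2, 2012; done December 21, 2011 — within the window.
(6) the permitted window runs from November 30, 2011 + 20 = December 20, 2011 to November 30, 2011 + 107 = March 16, 2012; done December 23, 2011 — within the window.

Yes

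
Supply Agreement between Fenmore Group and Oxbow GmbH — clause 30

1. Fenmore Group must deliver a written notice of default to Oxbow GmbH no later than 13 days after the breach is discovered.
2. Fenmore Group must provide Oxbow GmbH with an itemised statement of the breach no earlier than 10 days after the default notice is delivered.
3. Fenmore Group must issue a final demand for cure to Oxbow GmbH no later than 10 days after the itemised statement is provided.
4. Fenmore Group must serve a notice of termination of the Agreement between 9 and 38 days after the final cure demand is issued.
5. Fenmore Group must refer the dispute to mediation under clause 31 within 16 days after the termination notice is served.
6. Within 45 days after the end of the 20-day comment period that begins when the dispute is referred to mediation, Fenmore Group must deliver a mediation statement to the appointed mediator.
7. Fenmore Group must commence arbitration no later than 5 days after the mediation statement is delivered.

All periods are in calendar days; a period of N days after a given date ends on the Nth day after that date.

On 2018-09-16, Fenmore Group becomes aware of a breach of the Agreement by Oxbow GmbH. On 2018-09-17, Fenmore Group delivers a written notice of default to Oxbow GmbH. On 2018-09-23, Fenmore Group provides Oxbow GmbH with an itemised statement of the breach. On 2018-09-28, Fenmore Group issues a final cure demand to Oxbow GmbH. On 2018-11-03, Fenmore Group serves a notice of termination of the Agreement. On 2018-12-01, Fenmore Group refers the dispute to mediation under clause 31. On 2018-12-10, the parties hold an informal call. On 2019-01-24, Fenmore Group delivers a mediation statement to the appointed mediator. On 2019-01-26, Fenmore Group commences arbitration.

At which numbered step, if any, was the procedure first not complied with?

Step 2

Step 1 — counting 13 days from 2018-09-16 (when the breach is discovered) gives a deadline of 2018-09-29; 2018-09-17 is within that limit.
Step 2 — must wait 10 days from 2018-09-17 (when the default notice is delivered), so not before 2018-09-27; acted on 2018-09-23, 4 days prematurely.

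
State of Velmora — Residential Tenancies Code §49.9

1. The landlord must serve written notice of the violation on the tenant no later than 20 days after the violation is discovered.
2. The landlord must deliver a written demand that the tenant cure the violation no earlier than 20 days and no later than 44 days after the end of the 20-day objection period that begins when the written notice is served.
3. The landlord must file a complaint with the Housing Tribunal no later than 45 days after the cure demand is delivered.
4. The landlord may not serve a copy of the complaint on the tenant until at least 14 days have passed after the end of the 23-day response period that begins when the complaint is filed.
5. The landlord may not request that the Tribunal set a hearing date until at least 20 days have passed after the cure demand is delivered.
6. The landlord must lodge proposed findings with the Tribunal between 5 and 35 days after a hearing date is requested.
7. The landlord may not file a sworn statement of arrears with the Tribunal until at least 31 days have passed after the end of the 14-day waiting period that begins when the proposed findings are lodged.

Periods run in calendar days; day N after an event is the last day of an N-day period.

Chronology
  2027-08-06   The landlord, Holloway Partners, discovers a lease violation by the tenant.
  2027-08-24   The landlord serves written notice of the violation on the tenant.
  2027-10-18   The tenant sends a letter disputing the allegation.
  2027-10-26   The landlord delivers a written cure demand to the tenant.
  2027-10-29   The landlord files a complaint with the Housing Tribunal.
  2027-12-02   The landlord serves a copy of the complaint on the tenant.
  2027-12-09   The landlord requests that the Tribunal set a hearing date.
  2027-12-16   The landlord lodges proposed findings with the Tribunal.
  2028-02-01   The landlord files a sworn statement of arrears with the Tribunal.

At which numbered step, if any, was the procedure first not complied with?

(1) due by 2027-08-06 + 20 days = 2027-08-26; 2027-08-24 is within that limit.
(2) the permitted window runs from 2027-09-13 + 20 = 2027-10-03 to 2027-09-13 + 44 = 2027-10-27; 2027-10-26 falls inside that range.
(3) due by 2027-10-26 + 45 days = 2027-12-10; done 2027-10-29 — timely.
(4) permitted from 2027-11-21 + 14 days = 2027-12-05 onward; acted on 2027-12-02, 3 days prematurely.
The analysis stops there.

Step 4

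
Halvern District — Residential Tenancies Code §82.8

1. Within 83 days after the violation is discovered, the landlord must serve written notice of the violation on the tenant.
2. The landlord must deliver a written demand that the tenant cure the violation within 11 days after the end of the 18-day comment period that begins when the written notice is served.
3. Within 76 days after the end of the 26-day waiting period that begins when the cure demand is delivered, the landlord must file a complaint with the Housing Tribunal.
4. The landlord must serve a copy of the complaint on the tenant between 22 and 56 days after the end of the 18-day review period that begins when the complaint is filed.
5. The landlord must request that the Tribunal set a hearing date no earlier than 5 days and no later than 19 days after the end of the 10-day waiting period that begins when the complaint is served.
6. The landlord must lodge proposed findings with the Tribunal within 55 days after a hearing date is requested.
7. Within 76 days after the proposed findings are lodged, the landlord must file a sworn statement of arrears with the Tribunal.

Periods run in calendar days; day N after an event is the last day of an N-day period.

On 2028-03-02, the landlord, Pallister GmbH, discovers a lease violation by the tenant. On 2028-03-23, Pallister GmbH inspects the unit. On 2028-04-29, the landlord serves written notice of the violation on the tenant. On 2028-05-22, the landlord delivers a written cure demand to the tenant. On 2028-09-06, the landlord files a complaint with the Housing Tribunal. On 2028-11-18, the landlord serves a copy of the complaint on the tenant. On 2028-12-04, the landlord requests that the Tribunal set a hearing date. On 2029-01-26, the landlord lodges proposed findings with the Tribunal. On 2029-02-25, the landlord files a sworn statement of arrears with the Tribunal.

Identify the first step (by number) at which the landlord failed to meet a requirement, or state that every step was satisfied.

Step 3

(1) due by 2028-03-02 + 83 days = 2028-05-24; 2028-04-29 is within that limit.
(2) due by 2028-05-17 + 11 days = 2028-05-28; done 2028-05-22 — timely.
(3) due by 2028-06-17 + 76 days = 2028-09-01; done 2028-09-06 — 5 days late.
The procedure was therefore not followed at step 3.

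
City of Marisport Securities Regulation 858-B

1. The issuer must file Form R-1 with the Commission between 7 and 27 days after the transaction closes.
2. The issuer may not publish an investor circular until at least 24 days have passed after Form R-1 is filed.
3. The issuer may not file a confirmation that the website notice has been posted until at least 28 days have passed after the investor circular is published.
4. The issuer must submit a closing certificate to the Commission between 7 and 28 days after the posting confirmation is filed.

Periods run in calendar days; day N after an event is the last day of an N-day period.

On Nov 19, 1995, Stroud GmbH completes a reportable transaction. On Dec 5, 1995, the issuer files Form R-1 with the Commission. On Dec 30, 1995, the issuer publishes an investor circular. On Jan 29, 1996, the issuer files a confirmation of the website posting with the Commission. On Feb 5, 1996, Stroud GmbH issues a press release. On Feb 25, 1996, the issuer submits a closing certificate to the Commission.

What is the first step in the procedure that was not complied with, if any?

None — every step was satisfied

(1) the permitted window runs from Nov 19, 1995 + 7 = Nov 26, 1995 to Nov 19, 1995 + 27 = Dec 16, 1995; done Dec 5, 1995 — within the window.
(2) permitted from Dec 5, 1995 + 24 days = Dec 29, 1995 onward; Dec 30, 1995 is on or after that date.
(3) permitted from Dec 30, 1995 + 28 days = Jan 27, 1996 onward; done Jan 29, 1996, after the minimum wait.
(4) the permitted window runs from Jan 29, 1996 + 7 = Feb 5, 1996 to Jan 29, 1996 + 28 = Feb 26, 1996; done Feb 25, 1996 — within the window.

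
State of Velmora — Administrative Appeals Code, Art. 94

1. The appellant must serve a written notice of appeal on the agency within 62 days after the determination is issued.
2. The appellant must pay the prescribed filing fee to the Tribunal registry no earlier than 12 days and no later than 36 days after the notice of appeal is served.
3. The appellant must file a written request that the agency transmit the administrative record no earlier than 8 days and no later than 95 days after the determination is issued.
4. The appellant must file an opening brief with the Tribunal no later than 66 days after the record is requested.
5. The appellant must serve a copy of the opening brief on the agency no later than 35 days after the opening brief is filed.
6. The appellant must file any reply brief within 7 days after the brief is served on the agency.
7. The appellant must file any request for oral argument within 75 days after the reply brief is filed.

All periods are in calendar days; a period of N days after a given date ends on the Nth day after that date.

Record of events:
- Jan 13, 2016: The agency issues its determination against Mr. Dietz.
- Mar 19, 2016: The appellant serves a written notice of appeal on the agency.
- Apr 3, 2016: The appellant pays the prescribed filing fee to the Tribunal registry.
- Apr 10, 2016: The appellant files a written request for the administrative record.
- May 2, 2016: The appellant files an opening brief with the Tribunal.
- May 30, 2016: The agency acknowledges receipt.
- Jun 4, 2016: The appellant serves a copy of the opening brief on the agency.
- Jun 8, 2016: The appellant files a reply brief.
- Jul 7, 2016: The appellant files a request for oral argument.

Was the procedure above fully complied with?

No

Step 1 — counting 62 days from Jan 13, 2016 (when the determination is issued) gives a deadline of Mar 15, 2016; Mar 19, 2016 misses that deadline by 4 days.
The analysis stops there.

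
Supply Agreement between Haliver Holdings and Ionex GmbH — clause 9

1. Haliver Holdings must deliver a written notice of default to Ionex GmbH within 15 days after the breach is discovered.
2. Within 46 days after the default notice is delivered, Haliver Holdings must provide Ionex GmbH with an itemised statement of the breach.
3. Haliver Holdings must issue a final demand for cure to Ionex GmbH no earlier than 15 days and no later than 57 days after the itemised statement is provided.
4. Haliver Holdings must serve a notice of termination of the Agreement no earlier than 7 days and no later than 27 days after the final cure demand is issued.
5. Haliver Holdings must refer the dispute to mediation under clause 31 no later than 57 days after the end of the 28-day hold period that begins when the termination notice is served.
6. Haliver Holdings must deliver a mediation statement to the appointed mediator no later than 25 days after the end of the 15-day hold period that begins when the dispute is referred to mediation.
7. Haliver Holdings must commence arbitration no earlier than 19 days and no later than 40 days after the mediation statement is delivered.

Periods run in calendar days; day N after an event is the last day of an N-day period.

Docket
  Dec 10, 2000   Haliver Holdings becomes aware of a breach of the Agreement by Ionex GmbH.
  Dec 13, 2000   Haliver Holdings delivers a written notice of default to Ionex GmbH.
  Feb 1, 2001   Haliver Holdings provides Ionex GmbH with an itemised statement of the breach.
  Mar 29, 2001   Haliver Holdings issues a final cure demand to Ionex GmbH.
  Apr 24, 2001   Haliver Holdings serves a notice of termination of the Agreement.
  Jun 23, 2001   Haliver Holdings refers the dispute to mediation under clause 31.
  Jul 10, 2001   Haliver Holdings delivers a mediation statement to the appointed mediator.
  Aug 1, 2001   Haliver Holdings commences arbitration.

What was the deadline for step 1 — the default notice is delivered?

Step 1 runs from Dec 10, 2000, when the breach is discovered. 15 days after Dec 10, 2000 is Dec 25, 2000.

Dec 25, 2000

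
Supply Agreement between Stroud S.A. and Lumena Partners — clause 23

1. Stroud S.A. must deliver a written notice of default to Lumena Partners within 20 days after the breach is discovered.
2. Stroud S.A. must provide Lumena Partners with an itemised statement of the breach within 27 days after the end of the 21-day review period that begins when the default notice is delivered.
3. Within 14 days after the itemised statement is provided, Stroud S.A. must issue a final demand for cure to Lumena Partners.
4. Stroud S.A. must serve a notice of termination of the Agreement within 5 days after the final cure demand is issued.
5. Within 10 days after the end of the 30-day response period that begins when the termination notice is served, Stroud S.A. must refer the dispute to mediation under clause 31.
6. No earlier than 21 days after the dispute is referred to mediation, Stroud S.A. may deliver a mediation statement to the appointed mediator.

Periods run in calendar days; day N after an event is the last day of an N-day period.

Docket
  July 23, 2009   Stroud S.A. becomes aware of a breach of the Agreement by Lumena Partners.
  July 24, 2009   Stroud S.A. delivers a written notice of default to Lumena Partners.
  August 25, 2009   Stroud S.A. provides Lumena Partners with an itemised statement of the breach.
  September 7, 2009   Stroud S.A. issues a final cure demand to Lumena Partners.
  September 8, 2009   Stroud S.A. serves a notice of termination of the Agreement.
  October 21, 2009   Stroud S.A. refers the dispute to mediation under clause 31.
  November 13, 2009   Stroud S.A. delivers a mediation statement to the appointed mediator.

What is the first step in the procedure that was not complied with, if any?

Step 5

Step 1: 20 days after July 23, 2009 (when the breach is discovered) is August 12, 2009; completed July 24, 2009, before the deadline.
Step 2: 27 days after August 14, 2009 (end of the 21-day review period, which began when the default notice is delivered on July 24, 2009) is September 10, 2009; done August 25, 2009 — timely.
Step 3: 14 days after August 25, 2009 (when the itemised statement is provided) is September 8, 2009; September 7, 2009 is within that limit.
Step 4: 5 days after September 7, 2009 (when the final cure demand is issued) is September 12, 2009; done September 8, 2009 — timely.
Step 5: 10 days after October 8, 2009 (end of the 30-day response period, which began when the termination notice is served on September 8, 2009) is October 18, 2009; not done until October 21, 2009, 3 days after the deadline.
Later steps need not be reached.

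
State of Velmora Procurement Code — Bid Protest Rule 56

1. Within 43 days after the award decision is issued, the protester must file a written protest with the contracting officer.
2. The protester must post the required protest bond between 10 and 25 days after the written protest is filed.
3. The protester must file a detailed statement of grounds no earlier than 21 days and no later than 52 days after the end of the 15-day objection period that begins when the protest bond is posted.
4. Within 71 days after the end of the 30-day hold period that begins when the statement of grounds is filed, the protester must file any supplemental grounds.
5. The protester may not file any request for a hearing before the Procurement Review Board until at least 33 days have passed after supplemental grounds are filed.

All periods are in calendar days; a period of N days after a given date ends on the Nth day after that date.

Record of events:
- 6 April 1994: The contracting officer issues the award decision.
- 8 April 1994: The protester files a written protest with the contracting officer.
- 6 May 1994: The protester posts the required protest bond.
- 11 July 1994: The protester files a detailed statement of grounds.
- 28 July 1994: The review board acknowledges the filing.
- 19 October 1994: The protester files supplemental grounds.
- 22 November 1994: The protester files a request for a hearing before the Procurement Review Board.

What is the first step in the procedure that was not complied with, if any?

Step 2

Step 1: 43 days after 6 April 1994 (when the award decision is issued) is 19 May 1994; completed 8 April 1994, before the deadline.
Step 2: the window is 10–25 days after 8 April 1994 (when the written protest is filed), so 18 April 1994 through 3 May 1994; 6 May 1994 is 3 days past the end of the window.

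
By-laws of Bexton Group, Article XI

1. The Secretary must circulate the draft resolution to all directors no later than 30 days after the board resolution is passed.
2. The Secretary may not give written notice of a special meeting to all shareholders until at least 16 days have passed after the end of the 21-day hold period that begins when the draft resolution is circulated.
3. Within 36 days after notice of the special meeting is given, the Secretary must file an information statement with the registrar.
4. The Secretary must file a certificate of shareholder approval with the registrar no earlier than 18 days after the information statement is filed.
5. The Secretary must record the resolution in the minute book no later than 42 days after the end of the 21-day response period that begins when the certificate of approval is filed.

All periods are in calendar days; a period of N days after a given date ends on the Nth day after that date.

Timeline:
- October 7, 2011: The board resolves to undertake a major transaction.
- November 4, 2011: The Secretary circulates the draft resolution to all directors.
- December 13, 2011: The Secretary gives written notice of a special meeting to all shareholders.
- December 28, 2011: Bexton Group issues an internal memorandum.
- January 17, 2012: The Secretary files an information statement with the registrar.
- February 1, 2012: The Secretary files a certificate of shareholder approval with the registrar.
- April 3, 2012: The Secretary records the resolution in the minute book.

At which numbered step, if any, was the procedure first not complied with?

Step 4

Step 1 — counting 30 days from October 7, 2011 (when the board resolution is passed) gives a deadline of November 6, 2011; done November 4, 2011 — timely.
Step 2 — must wait 16 days from November 25, 2011 (end of the 21-day hold period, which began when the draft resolution is circulated on November 4, 2011), so not before December 11, 2011; done December 13, 2011 — permitted.
Step 3 — counting 36 days from December 13, 2011 (when notice of the special meeting is given) gives a deadline of January 18, 2012; completed January 17, 2012, before the deadline.
Step 4 — must wait 18 days from January 17, 2012 (when the information statement is filed), so not before February 4, 2012; February 1, 2012 is 3 days before the earliest permitted date.
No need to go further; step 4 was not satisfied.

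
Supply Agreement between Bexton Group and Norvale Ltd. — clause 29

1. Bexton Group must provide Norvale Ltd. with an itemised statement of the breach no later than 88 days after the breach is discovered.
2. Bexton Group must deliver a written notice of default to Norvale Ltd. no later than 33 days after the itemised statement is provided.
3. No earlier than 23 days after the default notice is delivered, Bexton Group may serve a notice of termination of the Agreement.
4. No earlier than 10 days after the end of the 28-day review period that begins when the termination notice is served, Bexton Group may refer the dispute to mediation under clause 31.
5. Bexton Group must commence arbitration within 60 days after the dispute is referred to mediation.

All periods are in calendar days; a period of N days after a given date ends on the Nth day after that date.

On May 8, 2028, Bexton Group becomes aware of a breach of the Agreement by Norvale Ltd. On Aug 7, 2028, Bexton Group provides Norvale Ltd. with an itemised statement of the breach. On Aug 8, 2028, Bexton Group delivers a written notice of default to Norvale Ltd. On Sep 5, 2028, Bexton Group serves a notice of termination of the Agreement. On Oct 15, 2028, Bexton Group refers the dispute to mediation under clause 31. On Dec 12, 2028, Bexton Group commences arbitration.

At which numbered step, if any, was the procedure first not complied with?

Step 1

Step 1: 88 days after May 8, 2028 (when the breach is discovered) is Aug 4, 2028; not done until Aug 7, 2028, 3 days after the deadline.
The procedure was therefore not followed at step 1.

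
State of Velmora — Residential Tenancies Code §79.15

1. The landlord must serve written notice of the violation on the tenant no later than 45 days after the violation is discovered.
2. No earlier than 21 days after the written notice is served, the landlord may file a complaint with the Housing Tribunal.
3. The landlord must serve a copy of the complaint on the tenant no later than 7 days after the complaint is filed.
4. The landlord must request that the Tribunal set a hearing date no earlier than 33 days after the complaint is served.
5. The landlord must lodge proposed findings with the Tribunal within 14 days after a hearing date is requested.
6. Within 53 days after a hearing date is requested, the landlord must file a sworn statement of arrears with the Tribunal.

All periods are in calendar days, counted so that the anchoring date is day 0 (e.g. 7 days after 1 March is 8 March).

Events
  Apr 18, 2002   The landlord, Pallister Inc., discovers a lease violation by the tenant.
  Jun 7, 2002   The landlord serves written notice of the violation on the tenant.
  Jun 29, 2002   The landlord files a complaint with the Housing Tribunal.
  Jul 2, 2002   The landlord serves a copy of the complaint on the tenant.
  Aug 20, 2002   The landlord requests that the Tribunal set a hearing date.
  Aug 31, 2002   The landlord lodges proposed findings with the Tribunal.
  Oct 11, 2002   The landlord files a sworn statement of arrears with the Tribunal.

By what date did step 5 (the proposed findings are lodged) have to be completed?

Step 5 runs from Aug 20, 2002, when a hearing date is requested. 14 days after Aug 20, 2002 is Sep 3, 2002.

Sep 3, 2002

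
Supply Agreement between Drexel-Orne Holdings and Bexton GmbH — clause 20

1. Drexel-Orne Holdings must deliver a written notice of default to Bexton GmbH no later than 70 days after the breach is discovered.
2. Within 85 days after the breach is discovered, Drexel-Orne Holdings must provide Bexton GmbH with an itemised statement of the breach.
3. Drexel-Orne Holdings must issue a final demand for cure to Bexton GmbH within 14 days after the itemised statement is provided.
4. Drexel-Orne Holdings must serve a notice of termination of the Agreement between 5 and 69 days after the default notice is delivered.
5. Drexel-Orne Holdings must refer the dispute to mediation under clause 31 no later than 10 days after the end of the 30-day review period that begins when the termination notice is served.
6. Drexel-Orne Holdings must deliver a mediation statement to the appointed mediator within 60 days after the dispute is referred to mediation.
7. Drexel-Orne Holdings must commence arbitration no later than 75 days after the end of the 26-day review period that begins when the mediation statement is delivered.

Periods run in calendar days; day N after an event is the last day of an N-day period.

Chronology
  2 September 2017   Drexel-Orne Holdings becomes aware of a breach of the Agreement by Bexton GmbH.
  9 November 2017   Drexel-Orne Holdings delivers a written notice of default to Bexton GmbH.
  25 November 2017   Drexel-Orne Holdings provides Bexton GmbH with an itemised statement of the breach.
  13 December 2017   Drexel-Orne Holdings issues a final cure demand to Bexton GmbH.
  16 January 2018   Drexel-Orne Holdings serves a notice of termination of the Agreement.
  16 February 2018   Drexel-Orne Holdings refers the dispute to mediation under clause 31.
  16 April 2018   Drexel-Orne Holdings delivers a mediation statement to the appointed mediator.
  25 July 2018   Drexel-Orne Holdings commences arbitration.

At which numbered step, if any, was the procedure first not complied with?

Step 3

(1) due by 2 September 2017 + 70 days = 11 November 2017; completed 9 November 2017, before the deadline.
(2) due by 2 September 2017 + 85 days = 26 November 2017; 25 November 2017 is within that limit.
(3) due by 25 November 2017 + 14 days = 9 December 2017; not done until 13 December 2017, 4 days after the deadline.
The analysis stops there.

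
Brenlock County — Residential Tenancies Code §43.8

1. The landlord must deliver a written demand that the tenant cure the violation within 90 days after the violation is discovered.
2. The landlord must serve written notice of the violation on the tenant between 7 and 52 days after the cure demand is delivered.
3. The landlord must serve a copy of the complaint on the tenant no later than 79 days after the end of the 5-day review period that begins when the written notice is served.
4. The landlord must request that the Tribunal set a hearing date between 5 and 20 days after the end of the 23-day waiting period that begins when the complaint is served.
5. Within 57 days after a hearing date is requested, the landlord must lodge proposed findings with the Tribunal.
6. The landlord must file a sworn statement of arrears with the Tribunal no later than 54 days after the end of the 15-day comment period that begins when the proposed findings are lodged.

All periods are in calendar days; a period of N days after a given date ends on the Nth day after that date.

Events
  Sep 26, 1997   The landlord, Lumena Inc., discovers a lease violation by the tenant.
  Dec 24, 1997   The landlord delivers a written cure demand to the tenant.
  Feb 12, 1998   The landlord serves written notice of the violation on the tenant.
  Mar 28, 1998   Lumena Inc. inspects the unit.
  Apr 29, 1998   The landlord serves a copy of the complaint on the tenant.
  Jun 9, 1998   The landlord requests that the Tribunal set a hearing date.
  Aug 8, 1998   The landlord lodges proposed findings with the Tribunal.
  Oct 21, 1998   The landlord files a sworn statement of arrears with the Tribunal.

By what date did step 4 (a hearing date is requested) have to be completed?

The complaint is served on Apr 29, 1998; the 23-day waiting period therefore ends May 22, 1998, and step 4 runs from that date. The window is 5–20 days after May 22, 1998; it closes on Jun 11, 1998.

Jun 11, 1998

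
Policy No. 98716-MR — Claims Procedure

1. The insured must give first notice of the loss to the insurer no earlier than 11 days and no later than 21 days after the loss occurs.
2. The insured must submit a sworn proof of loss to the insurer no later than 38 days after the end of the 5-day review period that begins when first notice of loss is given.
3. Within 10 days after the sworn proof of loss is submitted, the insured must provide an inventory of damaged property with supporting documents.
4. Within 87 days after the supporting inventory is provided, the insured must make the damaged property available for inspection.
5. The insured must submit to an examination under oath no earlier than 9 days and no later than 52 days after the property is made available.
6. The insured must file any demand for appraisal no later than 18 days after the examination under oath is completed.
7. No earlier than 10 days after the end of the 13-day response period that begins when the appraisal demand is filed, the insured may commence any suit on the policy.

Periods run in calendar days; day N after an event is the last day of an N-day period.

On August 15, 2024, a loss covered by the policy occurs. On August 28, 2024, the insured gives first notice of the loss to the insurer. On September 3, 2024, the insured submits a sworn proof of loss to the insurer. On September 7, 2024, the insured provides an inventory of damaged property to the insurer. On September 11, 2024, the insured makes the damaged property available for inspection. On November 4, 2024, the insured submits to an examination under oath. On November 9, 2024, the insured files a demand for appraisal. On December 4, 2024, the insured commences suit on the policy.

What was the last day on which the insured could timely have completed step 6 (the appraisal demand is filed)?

Step 6 runs from November 4, 2024, when the examination under oath is completed. 18 days after November 4, 2024 is November 22, 2024.

November 22, 2024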